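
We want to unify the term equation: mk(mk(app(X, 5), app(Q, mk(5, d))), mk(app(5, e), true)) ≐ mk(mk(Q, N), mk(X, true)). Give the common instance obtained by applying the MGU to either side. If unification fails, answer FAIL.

mk(mk(app(app(5, e), 5), app(app(app(5, e), 5), mk(5, d))), mk(app(5, e), true))

Decompose mk/2: mk(app(X, 5), app(Q, mk(5, d))) ≐ mk(Q, N),  mk(app(5, e), true) ≐ mk(X, true).
Decompose mk/2: app(X, 5) ≐ Q,  app(Q, mk(5, d)) ≐ N.
Bind Q := app(X, 5); substituting into the one remaining equation that mentions Q gives: app(app(X, 5), mk(5, d)) ≐ N.
Bind N := app(app(X, 5), mk(5, d)); no other remaining equation mentions N.
Decompose mk/2: app(5, e) ≐ X,  true ≐ true.
Bind X := app(5, e); no other remaining equation mentions X. Substituting into the earlier bindings gives Q := app(app(5, e), 5), N := app(app(app(5, e), 5), mk(5, d)).
Delete trivial equation true ≐ true.
Applying the MGU to either side gives mk(mk(app(app(5, e), 5), app(app(app(5, e), 5), mk(5, d))), mk(app(5, e), true)).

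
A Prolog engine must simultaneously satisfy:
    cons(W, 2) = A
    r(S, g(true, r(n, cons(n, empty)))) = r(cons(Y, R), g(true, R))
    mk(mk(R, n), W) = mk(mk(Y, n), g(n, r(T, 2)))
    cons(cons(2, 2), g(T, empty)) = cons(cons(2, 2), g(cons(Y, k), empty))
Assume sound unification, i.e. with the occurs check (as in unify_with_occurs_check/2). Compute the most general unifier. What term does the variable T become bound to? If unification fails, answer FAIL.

Bind A := cons(W, 2); no other remaining equation mentions A.
Decompose r/2: S = cons(Y, R),  g(true, r(n, cons(n, empty))) = g(true, R).
Bind S := cons(Y, R); no other remaining equation mentions S.
Decompose g/2: true = true,  r(n, cons(n, empty)) = R.
Delete trivial equation true = true.
Bind R := r(n, cons(n, empty)); substituting into the one remaining equation that mentions R gives: mk(mk(r(n, cons(n, empty)), n), W) = mk(mk(Y, n), g(n, r(T, 2))). Substituting into the earlier binding gives S := cons(Y, r(n, cons(n, empty))).
Decompose mk/2: mk(r(n, cons(n, empty)), n) = mk(Y, n),  W = g(n, r(T, 2)).
Decompose mk/2: r(n, cons(n, empty)) = Y,  n = n.
Bind Y := r(n, cons(n, empty)); substituting into the one remaining equation that mentions Y gives: cons(cons(2, 2), g(T, empty)) = cons(cons(2, 2), g(cons(r(n, cons(n, empty)), k), empty)). Substituting into the earlier binding gives S := cons(r(n, cons(n, empty)), r(n, cons(n, empty))).
Delete trivial equation n = n.
Bind W := g(n, r(T, 2)); no other remaining equation mentions W. Substituting into the earlier binding gives A := cons(g(n, r(T, 2)), 2).
Decompose cons/2: cons(2, 2) = cons(2, 2),  g(T, empty) = g(cons(r(n, cons(n, empty)), k), empty).
Delete trivial equation cons(2, 2) = cons(2, 2).
Decompose g/2: T = cons(r(n, cons(n, empty)), k),  empty = empty.
Bind T := cons(r(n, cons(n, empty)), k); no other remaining equation mentions T. Substituting into the earlier bindings gives A := cons(g(n, r(cons(r(n, cons(n, empty)), k), 2)), 2), W := g(n, r(cons(r(n, cons(n, empty)), k), 2)).
Delete trivial equation empty = empty.
MGU = { A ↦ cons(g(n, r(cons(r(n, cons(n, empty)), k), 2)), 2), S ↦ cons(r(n, cons(n, empty)), r(n, cons(n, empty))), R ↦ r(n, cons(n, empty)), Y ↦ r(n, cons(n, empty)), W ↦ g(n, r(cons(r(n, cons(n, empty)), k), 2)), T ↦ cons(r(n, cons(n, empty)), k) }, so T ↦ cons(r(n, cons(n, empty)), k).

cons(r(n, cons(n, empty)), k)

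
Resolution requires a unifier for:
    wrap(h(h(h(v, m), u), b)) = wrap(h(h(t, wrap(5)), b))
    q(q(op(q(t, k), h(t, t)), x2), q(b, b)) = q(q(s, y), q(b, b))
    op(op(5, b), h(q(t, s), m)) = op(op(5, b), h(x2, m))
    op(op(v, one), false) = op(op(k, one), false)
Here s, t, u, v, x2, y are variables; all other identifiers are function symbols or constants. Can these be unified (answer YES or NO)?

Decompose wrap/1: h(h(h(v, m), u), b) = h(h(t, wrap(5)), b).
Decompose h/2: h(h(v, m), u) = h(t, wrap(5)),  b = b.
Decompose h/2: h(v, m) = t,  u = wrap(5).
Bind t := h(v, m); substituting into the 2 remaining equations that mention t gives: q(q(op(q(h(v, m), k), h(h(v, m), h(v, m))), x2), q(b, b)) = q(q(s, y), q(b, b)),  op(op(5, b), h(q(h(v, m), s), m)) = op(op(5, b), h(x2, m)).
Bind u := wrap(5); no other remaining equation mentions u.
Delete trivial equation b = b.
Decompose q/2: q(op(q(h(v, m), k), h(h(v, m), h(v, m))), x2) = q(s, y),  q(b, b) = q(b, b).
Decompose q/2: op(q(h(v, m), k), h(h(v, m), h(v, m))) = s,  x2 = y.
Bind s := op(q(h(v, m), k), h(h(v, m), h(v, m))); substituting into the one remaining equation that mentions s gives: op(op(5, b), h(q(h(v, m), op(q(h(v, m), k), h(h(v, m), h(v, m)))), m)) = op(op(5, b), h(x2, m)).
Bind x2 := y; substituting into the one remaining equation that mentions x2 gives: op(op(5, b), h(q(h(v, m), op(q(h(v, m), k), h(h(v, m), h(v, m)))), m)) = op(op(5, b), h(y, m)).
Delete trivial equation q(b, b) = q(b, b).
Decompose op/2: op(5, b) = op(5, b),  h(q(h(v, m), op(q(h(v, m), k), h(h(v, m), h(v, m)))), m) = h(y, m).
Delete trivial equation op(5, b) = op(5, b).
Decompose h/2: q(h(v, m), op(q(h(v, m), k), h(h(v, m), h(v, m)))) = y,  m = m.
Bind y := q(h(v, m), op(q(h(v, m), k), h(h(v, m), h(v, m)))); no other remaining equation mentions y. Substituting into the earlier binding gives x2 := q(h(v, m), op(q(h(v, m), k), h(h(v, m), h(v, m)))).
Delete trivial equation m = m.
Decompose op/2: op(v, one) = op(k, one),  false = false.
Decompose op/2: v = k,  one = one.
Bind v := k; no other remaining equation mentions v. Substituting into the earlier bindings gives t := h(k, m), s := op(q(h(k, m), k), h(h(k, m), h(k, m))), x2 := q(h(k, m), op(q(h(k, m), k), h(h(k, m), h(k, m)))), y := q(h(k, m), op(q(h(k, m), k), h(h(k, m), h(k, m)))).
Delete trivial equation one = one.
Delete trivial equation false = false.
No equations remain and no clash or occurs-check failure arose, so a unifier exists.

YES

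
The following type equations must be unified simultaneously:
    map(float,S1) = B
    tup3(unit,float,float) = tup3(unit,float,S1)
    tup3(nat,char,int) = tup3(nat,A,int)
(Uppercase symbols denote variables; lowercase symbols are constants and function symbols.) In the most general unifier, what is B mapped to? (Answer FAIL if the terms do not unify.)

map(float,float)

Bind B := map(float,S1); no other remaining equation mentions B.
Decompose tup3/3: unit = unit,  float = float,  float = S1.
Delete trivial equation unit = unit.
Delete trivial equation float = float.
Bind S1 := float; no other remaining equation mentions S1. Substituting into the earlier binding gives B := map(float,float).
Decompose tup3/3: nat = nat,  char = A,  int = int.
Delete trivial equation nat = nat.
Bind A := char; no other remaining equation mentions A.
Delete trivial equation int = int.
MGU = { B := map(float,float), S1 := float, A := char }, so B := map(float,float).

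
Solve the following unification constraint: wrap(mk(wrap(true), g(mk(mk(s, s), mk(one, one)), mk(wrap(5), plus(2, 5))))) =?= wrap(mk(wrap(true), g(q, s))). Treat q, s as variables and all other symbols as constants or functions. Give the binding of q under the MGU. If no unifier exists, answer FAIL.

mk(mk(mk(wrap(5), plus(2, 5)), mk(wrap(5), plus(2, 5))), mk(one, one))

Decompose wrap/1: mk(wrap(true), g(mk(mk(s, s), mk(one, one)), mk(wrap(5), plus(2, 5)))) =?= mk(wrap(true), g(q, s)).
Decompose mk/2: wrap(true) =?= wrap(true),  g(mk(mk(s, s), mk(one, one)), mk(wrap(5), plus(2, 5))) =?= g(q, s).
Delete trivial equation wrap(true) =?= wrap(true).
Decompose g/2: mk(mk(s, s), mk(one, one)) =?= q,  mk(wrap(5), plus(2, 5)) =?= s.
Bind q := mk(mk(s, s), mk(one, one)); no other remaining equation mentions q.
Bind s := mk(wrap(5), plus(2, 5)). Substituting into the earlier binding gives q := mk(mk(mk(wrap(5), plus(2, 5)), mk(wrap(5), plus(2, 5))), mk(one, one)).
MGU = { q -> mk(mk(mk(wrap(5), plus(2, 5)), mk(wrap(5), plus(2, 5))), mk(one, one)), s -> mk(wrap(5), plus(2, 5)) }, so q -> mk(mk(mk(wrap(5), plus(2, 5)), mk(wrap(5), plus(2, 5))), mk(one, one)).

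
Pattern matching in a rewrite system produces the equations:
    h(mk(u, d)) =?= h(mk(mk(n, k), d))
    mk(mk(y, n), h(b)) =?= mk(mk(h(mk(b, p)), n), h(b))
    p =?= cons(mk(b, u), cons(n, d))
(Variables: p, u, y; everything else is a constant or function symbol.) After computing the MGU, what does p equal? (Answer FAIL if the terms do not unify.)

Decompose h/1: mk(u, d) =?= mk(mk(n, k), d).
Decompose mk/2: u =?= mk(n, k),  d =?= d.
Bind u := mk(n, k); substituting into the one remaining equation that mentions u gives: p =?= cons(mk(b, mk(n, k)), cons(n, d)).
Delete trivial equation d =?= d.
Decompose mk/2: mk(y, n) =?= mk(h(mk(b, p)), n),  h(b) =?= h(b).
Decompose mk/2: y =?= h(mk(b, p)),  n =?= n.
Bind y := h(mk(b, p)); no other remaining equation mentions y.
Delete trivial equation n =?= n.
Delete trivial equation h(b) =?= h(b).
Bind p := cons(mk(b, mk(n, k)), cons(n, d)). Substituting into the earlier binding gives y := h(mk(b, cons(mk(b, mk(n, k)), cons(n, d)))).
MGU = { u -> mk(n, k), y -> h(mk(b, cons(mk(b, mk(n, k)), cons(n, d)))), p -> cons(mk(b, mk(n, k)), cons(n, d)) }, so p -> cons(mk(b, mk(n, k)), cons(n, d)).

cons(mk(b, mk(n, k)), cons(n, d))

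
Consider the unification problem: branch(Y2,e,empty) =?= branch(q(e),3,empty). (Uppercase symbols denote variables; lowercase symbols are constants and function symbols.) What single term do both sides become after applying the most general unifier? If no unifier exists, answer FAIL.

FAIL

Decompose branch/3: Y2 =?= q(e),  e =?= 3,  empty =?= empty.
Bind Y2 := q(e); no other remaining equation mentions Y2.
Clash: constants e and 3 differ; no unifier exists.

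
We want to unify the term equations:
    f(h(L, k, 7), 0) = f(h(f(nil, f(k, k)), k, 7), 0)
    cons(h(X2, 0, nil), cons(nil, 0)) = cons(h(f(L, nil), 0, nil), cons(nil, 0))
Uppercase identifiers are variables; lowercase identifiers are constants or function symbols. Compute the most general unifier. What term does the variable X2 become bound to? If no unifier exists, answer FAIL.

f(f(nil, f(k, k)), nil)

Decompose f/2: h(L, k, 7) = h(f(nil, f(k, k)), k, 7),  0 = 0.
Decompose h/3: L = f(nil, f(k, k)),  k = k,  7 = 7.
Bind L := f(nil, f(k, k)); substituting into the one remaining equation that mentions L gives: cons(h(X2, 0, nil), cons(nil, 0)) = cons(h(f(f(nil, f(k, k)), nil), 0, nil), cons(nil, 0)).
Delete trivial equation k = k.
Delete trivial equation 7 = 7.
Delete trivial equation 0 = 0.
Decompose cons/2: h(X2, 0, nil) = h(f(f(nil, f(k, k)), nil), 0, nil),  cons(nil, 0) = cons(nil, 0).
Decompose h/3: X2 = f(f(nil, f(k, k)), nil),  0 = 0,  nil = nil.
Bind X2 := f(f(nil, f(k, k)), nil); no other remaining equation mentions X2.
Delete trivial equation 0 = 0.
Delete trivial equation nil = nil.
Delete trivial equation cons(nil, 0) = cons(nil, 0).
MGU = { L ↦ f(nil, f(k, k)), X2 ↦ f(f(nil, f(k, k)), nil) }, so X2 ↦ f(f(nil, f(k, k)), nil).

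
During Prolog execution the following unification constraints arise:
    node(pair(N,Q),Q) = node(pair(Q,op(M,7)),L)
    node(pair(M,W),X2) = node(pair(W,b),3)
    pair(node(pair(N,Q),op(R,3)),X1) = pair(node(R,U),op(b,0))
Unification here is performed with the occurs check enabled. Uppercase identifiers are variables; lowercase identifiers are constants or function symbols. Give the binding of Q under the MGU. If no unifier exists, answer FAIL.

Decompose node/2: pair(N,Q) = pair(Q,op(M,7)),  Q = L.
Decompose pair/2: N = Q,  Q = op(M,7).
Bind N := Q; substituting into the one remaining equation that mentions N gives: pair(node(pair(Q,Q),op(R,3)),X1) = pair(node(R,U),op(b,0)).
Bind Q := op(M,7); substituting into the 2 remaining equations that mention Q gives: op(M,7) = L,  pair(node(pair(op(M,7),op(M,7)),op(R,3)),X1) = pair(node(R,U),op(b,0)). Substituting into the earlier binding gives N := op(M,7).
Bind L := op(M,7); no other remaining equation mentions L.
Decompose node/2: pair(M,W) = pair(W,b),  X2 = 3.
Decompose pair/2: M = W,  W = b.
Bind M := W; substituting into the one remaining equation that mentions M gives: pair(node(pair(op(W,7),op(W,7)),op(R,3)),X1) = pair(node(R,U),op(b,0)). Substituting into the earlier bindings gives N := op(W,7), Q := op(W,7), L := op(W,7).
Bind W := b; substituting into the one remaining equation that mentions W gives: pair(node(pair(op(b,7),op(b,7)),op(R,3)),X1) = pair(node(R,U),op(b,0)). Substituting into the earlier bindings gives N := op(b,7), Q := op(b,7), L := op(b,7), M := b.
Bind X2 := 3; no other remaining equation mentions X2.
Decompose pair/2: node(pair(op(b,7),op(b,7)),op(R,3)) = node(R,U),  X1 = op(b,0).
Decompose node/2: pair(op(b,7),op(b,7)) = R,  op(R,3) = U.
Bind R := pair(op(b,7),op(b,7)); substituting into the one remaining equation that mentions R gives: op(pair(op(b,7),op(b,7)),3) = U.
Bind U := op(pair(op(b,7),op(b,7)),3); no other remaining equation mentions U.
Bind X1 := op(b,0).
MGU = { N = op(b,7), Q = op(b,7), L = op(b,7), M = b, W = b, X2 = 3, R = pair(op(b,7),op(b,7)), U = op(pair(op(b,7),op(b,7)),3), X1 = op(b,0) }, so Q = op(b,7).

op(b,7)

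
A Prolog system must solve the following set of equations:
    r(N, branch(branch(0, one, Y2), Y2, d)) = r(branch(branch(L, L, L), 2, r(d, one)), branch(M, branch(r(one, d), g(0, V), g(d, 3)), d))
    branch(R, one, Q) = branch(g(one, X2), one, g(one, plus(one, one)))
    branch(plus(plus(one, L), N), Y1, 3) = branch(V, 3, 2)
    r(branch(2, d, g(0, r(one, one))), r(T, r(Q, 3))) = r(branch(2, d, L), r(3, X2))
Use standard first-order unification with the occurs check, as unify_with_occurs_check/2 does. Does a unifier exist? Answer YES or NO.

Decompose r/2: N = branch(branch(L, L, L), 2, r(d, one)),  branch(branch(0, one, Y2), Y2, d) = branch(M, branch(r(one, d), g(0, V), g(d, 3)), d).
Bind N := branch(branch(L, L, L), 2, r(d, one)); substituting into the one remaining equation that mentions N gives: branch(plus(plus(one, L), branch(branch(L, L, L), 2, r(d, one))), Y1, 3) = branch(V, 3, 2).
Decompose branch/3: branch(0, one, Y2) = M,  Y2 = branch(r(one, d), g(0, V), g(d, 3)),  d = d.
Bind M := branch(0, one, Y2); no other remaining equation mentions M.
Bind Y2 := branch(r(one, d), g(0, V), g(d, 3)); no other remaining equation mentions Y2. Substituting into the earlier binding gives M := branch(0, one, branch(r(one, d), g(0, V), g(d, 3))).
Delete trivial equation d = d.
Decompose branch/3: R = g(one, X2),  one = one,  Q = g(one, plus(one, one)).
Bind R := g(one, X2); no other remaining equation mentions R.
Delete trivial equation one = one.
Bind Q := g(one, plus(one, one)); substituting into the one remaining equation that mentions Q gives: r(branch(2, d, g(0, r(one, one))), r(T, r(g(one, plus(one, one)), 3))) = r(branch(2, d, L), r(3, X2)).
Decompose branch/3: plus(plus(one, L), branch(branch(L, L, L), 2, r(d, one))) = V,  Y1 = 3,  3 = 2.
Bind V := plus(plus(one, L), branch(branch(L, L, L), 2, r(d, one))); no other remaining equation mentions V. Substituting into the earlier bindings gives M := branch(0, one, branch(r(one, d), g(0, plus(plus(one, L), branch(branch(L, L, L), 2, r(d, one)))), g(d, 3))), Y2 := branch(r(one, d), g(0, plus(plus(one, L), branch(branch(L, L, L), 2, r(d, one)))), g(d, 3)).
Bind Y1 := 3; no other remaining equation mentions Y1.
Clash: constants 3 and 2 differ; no unifier exists.

NO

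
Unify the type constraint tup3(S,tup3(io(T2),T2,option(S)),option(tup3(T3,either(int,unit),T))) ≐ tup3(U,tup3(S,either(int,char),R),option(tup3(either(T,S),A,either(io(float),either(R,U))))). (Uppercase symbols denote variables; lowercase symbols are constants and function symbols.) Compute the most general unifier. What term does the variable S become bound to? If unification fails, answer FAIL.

io(either(int,char))

Decompose tup3/3: S ≐ U,  tup3(io(T2),T2,option(S)) ≐ tup3(S,either(int,char),R),  option(tup3(T3,either(int,unit),T)) ≐ option(tup3(either(T,S),A,either(io(float),either(R,U)))).
Bind S := U; substituting into the remaining equations gives: tup3(io(T2),T2,option(U)) ≐ tup3(U,either(int,char),R),  option(tup3(T3,either(int,unit),T)) ≐ option(tup3(either(T,U),A,either(io(float),either(R,U)))).
Decompose tup3/3: io(T2) ≐ U,  T2 ≐ either(int,char),  option(U) ≐ R.
Bind U := io(T2); substituting into the 2 remaining equations that mention U gives: option(io(T2)) ≐ R,  option(tup3(T3,either(int,unit),T)) ≐ option(tup3(either(T,io(T2)),A,either(io(float),either(R,io(T2))))). Substituting into the earlier binding gives S := io(T2).
Bind T2 := either(int,char); substituting into the remaining equations gives: option(io(either(int,char))) ≐ R,  option(tup3(T3,either(int,unit),T)) ≐ option(tup3(either(T,io(either(int,char))),A,either(io(float),either(R,io(either(int,char)))))). Substituting into the earlier bindings gives S := io(either(int,char)), U := io(either(int,char)).
Bind R := option(io(either(int,char))); substituting into the remaining equation gives: option(tup3(T3,either(int,unit),T)) ≐ option(tup3(either(T,io(either(int,char))),A,either(io(float),either(option(io(either(int,char))),io(either(int,char)))))).
Decompose option/1: tup3(T3,either(int,unit),T) ≐ tup3(either(T,io(either(int,char))),A,either(io(float),either(option(io(either(int,char))),io(either(int,char))))).
Decompose tup3/3: T3 ≐ either(T,io(either(int,char))),  either(int,unit) ≐ A,  T ≐ either(io(float),either(option(io(either(int,char))),io(either(int,char)))).
Bind T3 := either(T,io(either(int,char))); no other remaining equation mentions T3.
Bind A := either(int,unit); no other remaining equation mentions A.
Bind T := either(io(float),either(option(io(either(int,char))),io(either(int,char)))). Substituting into the earlier binding gives T3 := either(either(io(float),either(option(io(either(int,char))),io(either(int,char)))),io(either(int,char))).
MGU = { S -> io(either(int,char)), U -> io(either(int,char)), T2 -> either(int,char), R -> option(io(either(int,char))), T3 -> either(either(io(float),either(option(io(either(int,char))),io(either(int,char)))),io(either(int,char))), A -> either(int,unit), T -> either(io(float),either(option(io(either(int,char))),io(either(int,char)))) }, so S -> io(either(int,char)).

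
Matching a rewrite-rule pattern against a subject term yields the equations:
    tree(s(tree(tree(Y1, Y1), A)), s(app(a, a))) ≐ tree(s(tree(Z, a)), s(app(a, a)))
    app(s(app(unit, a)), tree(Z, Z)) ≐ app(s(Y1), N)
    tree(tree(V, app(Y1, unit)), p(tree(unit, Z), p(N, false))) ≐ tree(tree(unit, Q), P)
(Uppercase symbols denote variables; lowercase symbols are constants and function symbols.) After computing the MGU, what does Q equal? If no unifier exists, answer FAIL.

app(app(unit, a), unit)

Decompose tree/2: s(tree(tree(Y1, Y1), A)) ≐ s(tree(Z, a)),  s(app(a, a)) ≐ s(app(a, a)).
Decompose s/1: tree(tree(Y1, Y1), A) ≐ tree(Z, a).
Decompose tree/2: tree(Y1, Y1) ≐ Z,  A ≐ a.
Bind Z := tree(Y1, Y1); substituting into the 2 remaining equations that mention Z gives: app(s(app(unit, a)), tree(tree(Y1, Y1), tree(Y1, Y1))) ≐ app(s(Y1), N),  tree(tree(V, app(Y1, unit)), p(tree(unit, tree(Y1, Y1)), p(N, false))) ≐ tree(tree(unit, Q), P).
Bind A := a; no other remaining equation mentions A.
Delete trivial equation s(app(a, a)) ≐ s(app(a, a)).
Decompose app/2: s(app(unit, a)) ≐ s(Y1),  tree(tree(Y1, Y1), tree(Y1, Y1)) ≐ N.
Decompose s/1: app(unit, a) ≐ Y1.
Bind Y1 := app(unit, a); substituting into the remaining equations gives: tree(tree(app(unit, a), app(unit, a)), tree(app(unit, a), app(unit, a))) ≐ N,  tree(tree(V, app(app(unit, a), unit)), p(tree(unit, tree(app(unit, a), app(unit, a))), p(N, false))) ≐ tree(tree(unit, Q), P). Substituting into the earlier binding gives Z := tree(app(unit, a), app(unit, a)).
Bind N := tree(tree(app(unit, a), app(unit, a)), tree(app(unit, a), app(unit, a))); substituting into the remaining equation gives: tree(tree(V, app(app(unit, a), unit)), p(tree(unit, tree(app(unit, a), app(unit, a))), p(tree(tree(app(unit, a), app(unit, a)), tree(app(unit, a), app(unit, a))), false))) ≐ tree(tree(unit, Q), P).
Decompose tree/2: tree(V, app(app(unit, a), unit)) ≐ tree(unit, Q),  p(tree(unit, tree(app(unit, a), app(unit, a))), p(tree(tree(app(unit, a), app(unit, a)), tree(app(unit, a), app(unit, a))), false)) ≐ P.
Decompose tree/2: V ≐ unit,  app(app(unit, a), unit) ≐ Q.
Bind V := unit; no other remaining equation mentions V.
Bind Q := app(app(unit, a), unit); no other remaining equation mentions Q.
Bind P := p(tree(unit, tree(app(unit, a), app(unit, a))), p(tree(tree(app(unit, a), app(unit, a)), tree(app(unit, a), app(unit, a))), false)).
MGU = { Z -> tree(app(unit, a), app(unit, a)), A -> a, Y1 -> app(unit, a), N -> tree(tree(app(unit, a), app(unit, a)), tree(app(unit, a), app(unit, a))), V -> unit, Q -> app(app(unit, a), unit), P -> p(tree(unit, tree(app(unit, a), app(unit, a))), p(tree(tree(app(unit, a), app(unit, a)), tree(app(unit, a), app(unit, a))), false)) }, so Q -> app(app(unit, a), unit).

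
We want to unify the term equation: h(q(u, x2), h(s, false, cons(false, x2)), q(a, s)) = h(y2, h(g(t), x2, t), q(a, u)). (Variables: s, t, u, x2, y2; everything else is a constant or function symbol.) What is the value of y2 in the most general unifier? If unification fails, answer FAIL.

Decompose h/3: q(u, x2) = y2,  h(s, false, cons(false, x2)) = h(g(t), x2, t),  q(a, s) = q(a, u).
Bind y2 := q(u, x2); no other remaining equation mentions y2.
Decompose h/3: s = g(t),  false = x2,  cons(false, x2) = t.
Bind s := g(t); substituting into the one remaining equation that mentions s gives: q(a, g(t)) = q(a, u).
Bind x2 := false; substituting into the one remaining equation that mentions x2 gives: cons(false, false) = t. Substituting into the earlier binding gives y2 := q(u, false).
Bind t := cons(false, false); substituting into the remaining equation gives: q(a, g(cons(false, false))) = q(a, u). Substituting into the earlier binding gives s := g(cons(false, false)).
Decompose q/2: a = a,  g(cons(false, false)) = u.
Delete trivial equation a = a.
Bind u := g(cons(false, false)). Substituting into the earlier binding gives y2 := q(g(cons(false, false)), false).
MGU = { y2 ↦ q(g(cons(false, false)), false), s ↦ g(cons(false, false)), x2 ↦ false, t ↦ cons(false, false), u ↦ g(cons(false, false)) }, so y2 ↦ q(g(cons(false, false)), false).

q(g(cons(false, false)), false)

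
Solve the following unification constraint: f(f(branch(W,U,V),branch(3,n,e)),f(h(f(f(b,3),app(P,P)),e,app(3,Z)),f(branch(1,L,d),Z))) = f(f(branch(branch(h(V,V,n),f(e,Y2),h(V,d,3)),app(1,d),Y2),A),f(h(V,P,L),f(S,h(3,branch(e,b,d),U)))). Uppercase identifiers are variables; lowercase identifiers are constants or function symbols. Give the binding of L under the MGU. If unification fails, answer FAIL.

Decompose f/2: f(branch(W,U,V),branch(3,n,e)) = f(branch(branch(h(V,V,n),f(e,Y2),h(V,d,3)),app(1,d),Y2),A),  f(h(f(f(b,3),app(P,P)),e,app(3,Z)),f(branch(1,L,d),Z)) = f(h(V,P,L),f(S,h(3,branch(e,b,d),U))).
Decompose f/2: branch(W,U,V) = branch(branch(h(V,V,n),f(e,Y2),h(V,d,3)),app(1,d),Y2),  branch(3,n,e) = A.
Decompose branch/3: W = branch(h(V,V,n),f(e,Y2),h(V,d,3)),  U = app(1,d),  V = Y2.
Bind W := branch(h(V,V,n),f(e,Y2),h(V,d,3)); no other remaining equation mentions W.
Bind U := app(1,d); substituting into the one remaining equation that mentions U gives: f(h(f(f(b,3),app(P,P)),e,app(3,Z)),f(branch(1,L,d),Z)) = f(h(V,P,L),f(S,h(3,branch(e,b,d),app(1,d)))).
Bind V := Y2; substituting into the one remaining equation that mentions V gives: f(h(f(f(b,3),app(P,P)),e,app(3,Z)),f(branch(1,L,d),Z)) = f(h(Y2,P,L),f(S,h(3,branch(e,b,d),app(1,d)))). Substituting into the earlier binding gives W := branch(h(Y2,Y2,n),f(e,Y2),h(Y2,d,3)).
Bind A := branch(3,n,e); no other remaining equation mentions A.
Decompose f/2: h(f(f(b,3),app(P,P)),e,app(3,Z)) = h(Y2,P,L),  f(branch(1,L,d),Z) = f(S,h(3,branch(e,b,d),app(1,d))).
Decompose h/3: f(f(b,3),app(P,P)) = Y2,  e = P,  app(3,Z) = L.
Bind Y2 := f(f(b,3),app(P,P)); no other remaining equation mentions Y2. Substituting into the earlier bindings gives W := branch(h(f(f(b,3),app(P,P)),f(f(b,3),app(P,P)),n),f(e,f(f(b,3),app(P,P))),h(f(f(b,3),app(P,P)),d,3)), V := f(f(b,3),app(P,P)).
Bind P := e; no other remaining equation mentions P. Substituting into the earlier bindings gives W := branch(h(f(f(b,3),app(e,e)),f(f(b,3),app(e,e)),n),f(e,f(f(b,3),app(e,e))),h(f(f(b,3),app(e,e)),d,3)), V := f(f(b,3),app(e,e)), Y2 := f(f(b,3),app(e,e)).
Bind L := app(3,Z); substituting into the remaining equation gives: f(branch(1,app(3,Z),d),Z) = f(S,h(3,branch(e,b,d),app(1,d))).
Decompose f/2: branch(1,app(3,Z),d) = S,  Z = h(3,branch(e,b,d),app(1,d)).
Bind S := branch(1,app(3,Z),d); no other remaining equation mentions S.
Bind Z := h(3,branch(e,b,d),app(1,d)). Substituting into the earlier bindings gives L := app(3,h(3,branch(e,b,d),app(1,d))), S := branch(1,app(3,h(3,branch(e,b,d),app(1,d))),d).
MGU = { W := branch(h(f(f(b,3),app(e,e)),f(f(b,3),app(e,e)),n),f(e,f(f(b,3),app(e,e))),h(f(f(b,3),app(e,e)),d,3)), U := app(1,d), V := f(f(b,3),app(e,e)), A := branch(3,n,e), Y2 := f(f(b,3),app(e,e)), P := e, L := app(3,h(3,branch(e,b,d),app(1,d))), S := branch(1,app(3,h(3,branch(e,b,d),app(1,d))),d), Z := h(3,branch(e,b,d),app(1,d)) }, so L := app(3,h(3,branch(e,b,d),app(1,d))).

app(3,h(3,branch(e,b,d),app(1,d)))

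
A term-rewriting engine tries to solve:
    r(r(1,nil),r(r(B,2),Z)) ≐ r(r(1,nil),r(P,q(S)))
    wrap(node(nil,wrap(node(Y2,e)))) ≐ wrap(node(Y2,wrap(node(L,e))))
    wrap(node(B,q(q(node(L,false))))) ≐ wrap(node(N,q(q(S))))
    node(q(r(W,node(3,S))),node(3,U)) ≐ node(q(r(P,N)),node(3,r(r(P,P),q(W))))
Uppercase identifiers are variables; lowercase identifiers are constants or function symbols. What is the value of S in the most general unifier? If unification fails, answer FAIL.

Decompose r/2: r(1,nil) ≐ r(1,nil),  r(r(B,2),Z) ≐ r(P,q(S)).
Delete trivial equation r(1,nil) ≐ r(1,nil).
Decompose r/2: r(B,2) ≐ P,  Z ≐ q(S).
Bind P := r(B,2); substituting into the one remaining equation that mentions P gives: node(q(r(W,node(3,S))),node(3,U)) ≐ node(q(r(r(B,2),N)),node(3,r(r(r(B,2),r(B,2)),q(W)))).
Bind Z := q(S); no other remaining equation mentions Z.
Decompose wrap/1: node(nil,wrap(node(Y2,e))) ≐ node(Y2,wrap(node(L,e))).
Decompose node/2: nil ≐ Y2,  wrap(node(Y2,e)) ≐ wrap(node(L,e)).
Bind Y2 := nil; substituting into the one remaining equation that mentions Y2 gives: wrap(node(nil,e)) ≐ wrap(node(L,e)).
Decompose wrap/1: node(nil,e) ≐ node(L,e).
Decompose node/2: nil ≐ L,  e ≐ e.
Bind L := nil; substituting into the one remaining equation that mentions L gives: wrap(node(B,q(q(node(nil,false))))) ≐ wrap(node(N,q(q(S)))).
Delete trivial equation e ≐ e.
Decompose wrap/1: node(B,q(q(node(nil,false)))) ≐ node(N,q(q(S))).
Decompose node/2: B ≐ N,  q(q(node(nil,false))) ≐ q(q(S)).
Bind B := N; substituting into the one remaining equation that mentions B gives: node(q(r(W,node(3,S))),node(3,U)) ≐ node(q(r(r(N,2),N)),node(3,r(r(r(N,2),r(N,2)),q(W)))). Substituting into the earlier binding gives P := r(N,2).
Decompose q/1: q(node(nil,false)) ≐ q(S).
Decompose q/1: node(nil,false) ≐ S.
Bind S := node(nil,false); substituting into the remaining equation gives: node(q(r(W,node(3,node(nil,false)))),node(3,U)) ≐ node(q(r(r(N,2),N)),node(3,r(r(r(N,2),r(N,2)),q(W)))). Substituting into the earlier binding gives Z := q(node(nil,false)).
Decompose node/2: q(r(W,node(3,node(nil,false)))) ≐ q(r(r(N,2),N)),  node(3,U) ≐ node(3,r(r(r(N,2),r(N,2)),q(W))).
Decompose q/1: r(W,node(3,node(nil,false))) ≐ r(r(N,2),N).
Decompose r/2: W ≐ r(N,2),  node(3,node(nil,false)) ≐ N.
Bind W := r(N,2); substituting into the one remaining equation that mentions W gives: node(3,U) ≐ node(3,r(r(r(N,2),r(N,2)),q(r(N,2)))).
Bind N := node(3,node(nil,false)); substituting into the remaining equation gives: node(3,U) ≐ node(3,r(r(r(node(3,node(nil,false)),2),r(node(3,node(nil,false)),2)),q(r(node(3,node(nil,false)),2)))). Substituting into the earlier bindings gives P := r(node(3,node(nil,false)),2), B := node(3,node(nil,false)), W := r(node(3,node(nil,false)),2).
Decompose node/2: 3 ≐ 3,  U ≐ r(r(r(node(3,node(nil,false)),2),r(node(3,node(nil,false)),2)),q(r(node(3,node(nil,false)),2))).
Delete trivial equation 3 ≐ 3.
Bind U := r(r(r(node(3,node(nil,false)),2),r(node(3,node(nil,false)),2)),q(r(node(3,node(nil,false)),2))).
MGU = { P ↦ r(node(3,node(nil,false)),2), Z ↦ q(node(nil,false)), Y2 ↦ nil, L ↦ nil, B ↦ node(3,node(nil,false)), S ↦ node(nil,false), W ↦ r(node(3,node(nil,false)),2), N ↦ node(3,node(nil,false)), U ↦ r(r(r(node(3,node(nil,false)),2),r(node(3,node(nil,false)),2)),q(r(node(3,node(nil,false)),2))) }, so S ↦ node(nil,false).

node(nil,false)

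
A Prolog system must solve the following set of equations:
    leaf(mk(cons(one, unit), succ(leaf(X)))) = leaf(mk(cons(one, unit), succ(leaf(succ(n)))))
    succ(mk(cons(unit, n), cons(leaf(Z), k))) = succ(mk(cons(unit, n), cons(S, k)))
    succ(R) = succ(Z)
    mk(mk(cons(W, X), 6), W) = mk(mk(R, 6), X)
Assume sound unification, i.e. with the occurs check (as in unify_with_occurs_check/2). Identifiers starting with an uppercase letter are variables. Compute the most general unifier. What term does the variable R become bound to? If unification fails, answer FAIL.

Decompose leaf/1: mk(cons(one, unit), succ(leaf(X))) = mk(cons(one, unit), succ(leaf(succ(n)))).
Decompose mk/2: cons(one, unit) = cons(one, unit),  succ(leaf(X)) = succ(leaf(succ(n))).
Delete trivial equation cons(one, unit) = cons(one, unit).
Decompose succ/1: leaf(X) = leaf(succ(n)).
Decompose leaf/1: X = succ(n).
Bind X := succ(n); substituting into the one remaining equation that mentions X gives: mk(mk(cons(W, succ(n)), 6), W) = mk(mk(R, 6), succ(n)).
Decompose succ/1: mk(cons(unit, n), cons(leaf(Z), k)) = mk(cons(unit, n), cons(S, k)).
Decompose mk/2: cons(unit, n) = cons(unit, n),  cons(leaf(Z), k) = cons(S, k).
Delete trivial equation cons(unit, n) = cons(unit, n).
Decompose cons/2: leaf(Z) = S,  k = k.
Bind S := leaf(Z); no other remaining equation mentions S.
Delete trivial equation k = k.
Decompose succ/1: R = Z.
Bind R := Z; substituting into the remaining equation gives: mk(mk(cons(W, succ(n)), 6), W) = mk(mk(Z, 6), succ(n)).
Decompose mk/2: mk(cons(W, succ(n)), 6) = mk(Z, 6),  W = succ(n).
Decompose mk/2: cons(W, succ(n)) = Z,  6 = 6.
Bind Z := cons(W, succ(n)); no other remaining equation mentions Z. Substituting into the earlier bindings gives S := leaf(cons(W, succ(n))), R := cons(W, succ(n)).
Delete trivial equation 6 = 6.
Bind W := succ(n). Substituting into the earlier bindings gives S := leaf(cons(succ(n), succ(n))), R := cons(succ(n), succ(n)), Z := cons(succ(n), succ(n)).
MGU = { X = succ(n), S = leaf(cons(succ(n), succ(n))), R = cons(succ(n), succ(n)), Z = cons(succ(n), succ(n)), W = succ(n) }, so R = cons(succ(n), succ(n)).

cons(succ(n), succ(n))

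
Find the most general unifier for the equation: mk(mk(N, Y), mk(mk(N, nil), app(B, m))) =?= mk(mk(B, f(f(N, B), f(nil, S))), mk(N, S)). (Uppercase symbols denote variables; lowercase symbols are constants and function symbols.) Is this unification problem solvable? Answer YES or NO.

NO

Decompose mk/2: mk(N, Y) =?= mk(B, f(f(N, B), f(nil, S))),  mk(mk(N, nil), app(B, m)) =?= mk(N, S).
Decompose mk/2: N =?= B,  Y =?= f(f(N, B), f(nil, S)).
Bind N := B; substituting into the remaining equations gives: Y =?= f(f(B, B), f(nil, S)),  mk(mk(B, nil), app(B, m)) =?= mk(B, S).
Bind Y := f(f(B, B), f(nil, S)); no other remaining equation mentions Y.
Decompose mk/2: mk(B, nil) =?= B,  app(B, m) =?= S.
Occurs check fails: B occurs in mk(B, nil); the equation B =?= mk(B, nil) has no finite solution.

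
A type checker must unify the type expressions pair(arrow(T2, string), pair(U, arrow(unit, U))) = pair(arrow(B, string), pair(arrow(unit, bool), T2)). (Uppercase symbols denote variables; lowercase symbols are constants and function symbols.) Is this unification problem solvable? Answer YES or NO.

YES

Decompose pair/2: arrow(T2, string) = arrow(B, string),  pair(U, arrow(unit, U)) = pair(arrow(unit, bool), T2).
Decompose arrow/2: T2 = B,  string = string.
Bind T2 := B; substituting into the one remaining equation that mentions T2 gives: pair(U, arrow(unit, U)) = pair(arrow(unit, bool), B).
Delete trivial equation string = string.
Decompose pair/2: U = arrow(unit, bool),  arrow(unit, U) = B.
Bind U := arrow(unit, bool); substituting into the remaining equation gives: arrow(unit, arrow(unit, bool)) = B.
Bind B := arrow(unit, arrow(unit, bool)). Substituting into the earlier binding gives T2 := arrow(unit, arrow(unit, bool)).
No equations remain and no clash or occurs-check failure arose, so a unifier exists.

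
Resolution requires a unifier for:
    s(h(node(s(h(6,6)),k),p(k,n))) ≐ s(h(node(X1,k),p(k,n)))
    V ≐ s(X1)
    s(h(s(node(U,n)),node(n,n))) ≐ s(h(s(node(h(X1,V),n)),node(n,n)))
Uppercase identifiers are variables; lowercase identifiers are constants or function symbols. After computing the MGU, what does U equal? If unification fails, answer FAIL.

h(s(h(6,6)),s(s(h(6,6))))

Decompose s/1: h(node(s(h(6,6)),k),p(k,n)) ≐ h(node(X1,k),p(k,n)).
Decompose h/2: node(s(h(6,6)),k) ≐ node(X1,k),  p(k,n) ≐ p(k,n).
Decompose node/2: s(h(6,6)) ≐ X1,  k ≐ k.
Bind X1 := s(h(6,6)); substituting into the 2 remaining equations that mention X1 gives: V ≐ s(s(h(6,6))),  s(h(s(node(U,n)),node(n,n))) ≐ s(h(s(node(h(s(h(6,6)),V),n)),node(n,n))).
Delete trivial equation k ≐ k.
Delete trivial equation p(k,n) ≐ p(k,n).
Bind V := s(s(h(6,6))); substituting into the remaining equation gives: s(h(s(node(U,n)),node(n,n))) ≐ s(h(s(node(h(s(h(6,6)),s(s(h(6,6)))),n)),node(n,n))).
Decompose s/1: h(s(node(U,n)),node(n,n)) ≐ h(s(node(h(s(h(6,6)),s(s(h(6,6)))),n)),node(n,n)).
Decompose h/2: s(node(U,n)) ≐ s(node(h(s(h(6,6)),s(s(h(6,6)))),n)),  node(n,n) ≐ node(n,n).
Decompose s/1: node(U,n) ≐ node(h(s(h(6,6)),s(s(h(6,6)))),n).
Decompose node/2: U ≐ h(s(h(6,6)),s(s(h(6,6)))),  n ≐ n.
Bind U := h(s(h(6,6)),s(s(h(6,6)))); no other remaining equation mentions U.
Delete trivial equation n ≐ n.
Delete trivial equation node(n,n) ≐ node(n,n).
MGU = { X1 := s(h(6,6)), V := s(s(h(6,6))), U := h(s(h(6,6)),s(s(h(6,6)))) }, so U := h(s(h(6,6)),s(s(h(6,6)))).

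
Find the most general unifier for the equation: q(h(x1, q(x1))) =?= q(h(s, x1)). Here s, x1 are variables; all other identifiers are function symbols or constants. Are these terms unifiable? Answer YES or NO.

Decompose q/1: h(x1, q(x1)) =?= h(s, x1).
Decompose h/2: x1 =?= s,  q(x1) =?= x1.
Bind x1 := s; substituting into the remaining equation gives: q(s) =?= s.
Occurs check fails: s occurs in q(s); the equation s =?= q(s) has no finite solution.

NO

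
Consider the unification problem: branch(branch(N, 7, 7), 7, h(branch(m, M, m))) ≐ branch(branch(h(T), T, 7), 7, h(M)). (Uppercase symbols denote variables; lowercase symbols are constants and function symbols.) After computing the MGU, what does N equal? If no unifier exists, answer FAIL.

FAIL

Decompose branch/3: branch(N, 7, 7) ≐ branch(h(T), T, 7),  7 ≐ 7,  h(branch(m, M, m)) ≐ h(M).
Decompose branch/3: N ≐ h(T),  7 ≐ T,  7 ≐ 7.
Bind N := h(T); no other remaining equation mentions N.
Bind T := 7; no other remaining equation mentions T. Substituting into the earlier binding gives N := h(7).
Delete trivial equation 7 ≐ 7.
Delete trivial equation 7 ≐ 7.
Decompose h/1: branch(m, M, m) ≐ M.
Occurs check fails: M occurs in branch(m, M, m); the equation M ≐ branch(m, M, m) has no finite solution.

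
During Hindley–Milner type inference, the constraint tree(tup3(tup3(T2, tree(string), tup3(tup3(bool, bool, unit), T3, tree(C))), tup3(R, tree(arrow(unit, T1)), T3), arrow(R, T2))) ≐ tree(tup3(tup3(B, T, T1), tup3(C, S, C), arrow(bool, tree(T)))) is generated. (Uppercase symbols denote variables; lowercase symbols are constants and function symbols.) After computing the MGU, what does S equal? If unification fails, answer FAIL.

tree(arrow(unit, tup3(tup3(bool, bool, unit), bool, tree(bool))))

Decompose tree/1: tup3(tup3(T2, tree(string), tup3(tup3(bool, bool, unit), T3, tree(C))), tup3(R, tree(arrow(unit, T1)), T3), arrow(R, T2)) ≐ tup3(tup3(B, T, T1), tup3(C, S, C), arrow(bool, tree(T))).
Decompose tup3/3: tup3(T2, tree(string), tup3(tup3(bool, bool, unit), T3, tree(C))) ≐ tup3(B, T, T1),  tup3(R, tree(arrow(unit, T1)), T3) ≐ tup3(C, S, C),  arrow(R, T2) ≐ arrow(bool, tree(T)).
Decompose tup3/3: T2 ≐ B,  tree(string) ≐ T,  tup3(tup3(bool, bool, unit), T3, tree(C)) ≐ T1.
Bind T2 := B; substituting into the one remaining equation that mentions T2 gives: arrow(R, B) ≐ arrow(bool, tree(T)).
Bind T := tree(string); substituting into the one remaining equation that mentions T gives: arrow(R, B) ≐ arrow(bool, tree(tree(string))).
Bind T1 := tup3(tup3(bool, bool, unit), T3, tree(C)); substituting into the one remaining equation that mentions T1 gives: tup3(R, tree(arrow(unit, tup3(tup3(bool, bool, unit), T3, tree(C)))), T3) ≐ tup3(C, S, C).
Decompose tup3/3: R ≐ C,  tree(arrow(unit, tup3(tup3(bool, bool, unit), T3, tree(C)))) ≐ S,  T3 ≐ C.
Bind R := C; substituting into the one remaining equation that mentions R gives: arrow(C, B) ≐ arrow(bool, tree(tree(string))).
Bind S := tree(arrow(unit, tup3(tup3(bool, bool, unit), T3, tree(C)))); no other remaining equation mentions S.
Bind T3 := C; no other remaining equation mentions T3. Substituting into the earlier bindings gives T1 := tup3(tup3(bool, bool, unit), C, tree(C)), S := tree(arrow(unit, tup3(tup3(bool, bool, unit), C, tree(C)))).
Decompose arrow/2: C ≐ bool,  B ≐ tree(tree(string)).
Bind C := bool; no other remaining equation mentions C. Substituting into the earlier bindings gives T1 := tup3(tup3(bool, bool, unit), bool, tree(bool)), R := bool, S := tree(arrow(unit, tup3(tup3(bool, bool, unit), bool, tree(bool)))), T3 := bool.
Bind B := tree(tree(string)). Substituting into the earlier binding gives T2 := tree(tree(string)).
MGU = { T2 := tree(tree(string)), T := tree(string), T1 := tup3(tup3(bool, bool, unit), bool, tree(bool)), R := bool, S := tree(arrow(unit, tup3(tup3(bool, bool, unit), bool, tree(bool)))), T3 := bool, C := bool, B := tree(tree(string)) }, so S := tree(arrow(unit, tup3(tup3(bool, bool, unit), bool, tree(bool)))).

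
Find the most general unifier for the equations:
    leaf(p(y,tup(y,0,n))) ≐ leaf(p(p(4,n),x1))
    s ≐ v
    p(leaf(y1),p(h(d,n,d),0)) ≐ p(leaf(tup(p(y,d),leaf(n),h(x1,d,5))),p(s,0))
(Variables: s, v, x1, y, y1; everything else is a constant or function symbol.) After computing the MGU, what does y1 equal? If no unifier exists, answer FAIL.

Decompose leaf/1: p(y,tup(y,0,n)) ≐ p(p(4,n),x1).
Decompose p/2: y ≐ p(4,n),  tup(y,0,n) ≐ x1.
Bind y := p(4,n); substituting into the 2 remaining equations that mention y gives: tup(p(4,n),0,n) ≐ x1,  p(leaf(y1),p(h(d,n,d),0)) ≐ p(leaf(tup(p(p(4,n),d),leaf(n),h(x1,d,5))),p(s,0)).
Bind x1 := tup(p(4,n),0,n); substituting into the one remaining equation that mentions x1 gives: p(leaf(y1),p(h(d,n,d),0)) ≐ p(leaf(tup(p(p(4,n),d),leaf(n),h(tup(p(4,n),0,n),d,5))),p(s,0)).
Bind s := v; substituting into the remaining equation gives: p(leaf(y1),p(h(d,n,d),0)) ≐ p(leaf(tup(p(p(4,n),d),leaf(n),h(tup(p(4,n),0,n),d,5))),p(v,0)).
Decompose p/2: leaf(y1) ≐ leaf(tup(p(p(4,n),d),leaf(n),h(tup(p(4,n),0,n),d,5))),  p(h(d,n,d),0) ≐ p(v,0).
Decompose leaf/1: y1 ≐ tup(p(p(4,n),d),leaf(n),h(tup(p(4,n),0,n),d,5)).
Bind y1 := tup(p(p(4,n),d),leaf(n),h(tup(p(4,n),0,n),d,5)); no other remaining equation mentions y1.
Decompose p/2: h(d,n,d) ≐ v,  0 ≐ 0.
Bind v := h(d,n,d); no other remaining equation mentions v. Substituting into the earlier binding gives s := h(d,n,d).
Delete trivial equation 0 ≐ 0.
MGU = { y ↦ p(4,n), x1 ↦ tup(p(4,n),0,n), s ↦ h(d,n,d), y1 ↦ tup(p(p(4,n),d),leaf(n),h(tup(p(4,n),0,n),d,5)), v ↦ h(d,n,d) }, so y1 ↦ tup(p(p(4,n),d),leaf(n),h(tup(p(4,n),0,n),d,5)).

tup(p(p(4,n),d),leaf(n),h(tup(p(4,n),0,n),d,5))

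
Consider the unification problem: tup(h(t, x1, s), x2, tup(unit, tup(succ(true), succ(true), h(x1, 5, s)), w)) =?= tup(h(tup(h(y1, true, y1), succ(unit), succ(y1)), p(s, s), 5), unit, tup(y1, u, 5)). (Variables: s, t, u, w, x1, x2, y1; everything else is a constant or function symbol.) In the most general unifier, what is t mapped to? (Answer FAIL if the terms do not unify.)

tup(h(unit, true, unit), succ(unit), succ(unit))

Decompose tup/3: h(t, x1, s) =?= h(tup(h(y1, true, y1), succ(unit), succ(y1)), p(s, s), 5),  x2 =?= unit,  tup(unit, tup(succ(true), succ(true), h(x1, 5, s)), w) =?= tup(y1, u, 5).
Decompose h/3: t =?= tup(h(y1, true, y1), succ(unit), succ(y1)),  x1 =?= p(s, s),  s =?= 5.
Bind t := tup(h(y1, true, y1), succ(unit), succ(y1)); no other remaining equation mentions t.
Bind x1 := p(s, s); substituting into the one remaining equation that mentions x1 gives: tup(unit, tup(succ(true), succ(true), h(p(s, s), 5, s)), w) =?= tup(y1, u, 5).
Bind s := 5; substituting into the one remaining equation that mentions s gives: tup(unit, tup(succ(true), succ(true), h(p(5, 5), 5, 5)), w) =?= tup(y1, u, 5). Substituting into the earlier binding gives x1 := p(5, 5).
Bind x2 := unit; no other remaining equation mentions x2.
Decompose tup/3: unit =?= y1,  tup(succ(true), succ(true), h(p(5, 5), 5, 5)) =?= u,  w =?= 5.
Bind y1 := unit; no other remaining equation mentions y1. Substituting into the earlier binding gives t := tup(h(unit, true, unit), succ(unit), succ(unit)).
Bind u := tup(succ(true), succ(true), h(p(5, 5), 5, 5)); no other remaining equation mentions u.
Bind w := 5.
MGU = { t -> tup(h(unit, true, unit), succ(unit), succ(unit)), x1 -> p(5, 5), s -> 5, x2 -> unit, y1 -> unit, u -> tup(succ(true), succ(true), h(p(5, 5), 5, 5)), w -> 5 }, so t -> tup(h(unit, true, unit), succ(unit), succ(unit)).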